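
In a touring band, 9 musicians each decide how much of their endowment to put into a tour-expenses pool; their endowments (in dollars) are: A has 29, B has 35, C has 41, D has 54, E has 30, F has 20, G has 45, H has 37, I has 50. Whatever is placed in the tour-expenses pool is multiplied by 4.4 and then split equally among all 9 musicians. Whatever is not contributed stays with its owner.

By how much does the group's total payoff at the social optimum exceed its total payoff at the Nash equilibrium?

The private return per contributed unit is 4.4/9 = 0.4889 < 1 for every player regardless of endowment, so the Nash equilibrium is zero contribution and the group total is Σ E_j = 29 + 35 + 41 + 54 + 30 + 20 + 45 + 37 + 50 = 341.
Each contributed unit returns 4.400 to the group, so the social optimum is full contribution by everyone: group total = 4.400 × 341 = 1500.40.
Efficiency loss = (4.400 − 1) × 341 = 1159.40.

1159.40 dollars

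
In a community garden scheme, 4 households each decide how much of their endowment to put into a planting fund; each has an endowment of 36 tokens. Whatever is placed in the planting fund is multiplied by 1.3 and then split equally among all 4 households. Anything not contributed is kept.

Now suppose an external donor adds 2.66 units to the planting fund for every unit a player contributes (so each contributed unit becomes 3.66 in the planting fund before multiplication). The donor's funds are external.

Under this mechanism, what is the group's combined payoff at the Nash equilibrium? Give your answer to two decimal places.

685.15 tokens

With the mechanism, a contributed unit returns 1.3 × 3.66 / 4 = 1.1895 per unit of net cost to the contributor — now above 1 — so contributing fully is weakly dominant for every player.
So the Nash equilibrium is full contribution by all 4; the group earns 1.3 × 3.66 × 144 = 685.15.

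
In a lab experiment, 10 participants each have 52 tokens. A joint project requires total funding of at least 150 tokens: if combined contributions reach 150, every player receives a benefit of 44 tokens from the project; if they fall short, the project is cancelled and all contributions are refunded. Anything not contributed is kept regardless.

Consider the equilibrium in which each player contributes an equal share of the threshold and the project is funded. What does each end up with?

81 tokens

Equal share of the threshold: 150/10 = 15.
At this profile no one gains by cutting their contribution: any cut drops the total below 150, the project is cancelled, contributions are refunded, and the deviator ends with 52, which is less than 52 − 15 + 44 = 81. Contributing more than 15 just wastes the excess. So contributing exactly 15 is a best response.
Each player's payoff: 52 − 15 + 44 = 81.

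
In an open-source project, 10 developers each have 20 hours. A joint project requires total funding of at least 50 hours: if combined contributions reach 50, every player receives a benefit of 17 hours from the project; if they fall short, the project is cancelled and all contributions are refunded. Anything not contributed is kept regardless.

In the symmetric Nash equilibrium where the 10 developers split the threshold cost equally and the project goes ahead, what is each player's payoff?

32 hours

Equal share of the threshold: 50/10 = 5.
At this profile no one gains by cutting their contribution: any cut drops the total below 50, the project is cancelled, contributions are refunded, and the deviator ends with 20, which is less than 20 − 5 + 17 = 32. Contributing more than 5 just wastes the excess. So contributing exactly 5 is a best response.
Each player's payoff: 20 − 5 + 17 = 32.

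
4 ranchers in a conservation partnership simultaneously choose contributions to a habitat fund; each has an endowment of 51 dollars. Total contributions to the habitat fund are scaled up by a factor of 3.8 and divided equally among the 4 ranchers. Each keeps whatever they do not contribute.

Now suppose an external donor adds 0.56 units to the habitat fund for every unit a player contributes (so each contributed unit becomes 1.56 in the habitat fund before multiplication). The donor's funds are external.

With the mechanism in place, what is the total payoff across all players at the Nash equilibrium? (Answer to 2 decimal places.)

Under the mechanism each unit contributed yields 3.8 × 1.56 / 4 = 1.4820 back to its contributor per unit of net cost, which exceeds 1, making full contribution the dominant choice for everyone.
So the Nash equilibrium is full contribution by all 4; the group earns 3.8 × 1.56 × 204 = 1209.31.

1209.31 dollars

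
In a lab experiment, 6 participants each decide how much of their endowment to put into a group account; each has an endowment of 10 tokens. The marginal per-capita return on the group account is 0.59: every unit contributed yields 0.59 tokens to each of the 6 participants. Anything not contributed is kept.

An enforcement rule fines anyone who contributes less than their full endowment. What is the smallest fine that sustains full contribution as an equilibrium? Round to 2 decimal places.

Given the others contribute fully, the best deviation is to contribute 0 (any partial contribution still incurs the fine and gives up units whose private return 0.59 is below 1).
Deviating from 10 to 0 saves 10 tokens but forfeits the deviator's share of the drop in the group account: 0.59 × 10 = 5.90.
So the deviation gain is 10 − 5.90 = 4.10, and the fine must be at least 4.10 tokens to wipe it out.

4.10 tokens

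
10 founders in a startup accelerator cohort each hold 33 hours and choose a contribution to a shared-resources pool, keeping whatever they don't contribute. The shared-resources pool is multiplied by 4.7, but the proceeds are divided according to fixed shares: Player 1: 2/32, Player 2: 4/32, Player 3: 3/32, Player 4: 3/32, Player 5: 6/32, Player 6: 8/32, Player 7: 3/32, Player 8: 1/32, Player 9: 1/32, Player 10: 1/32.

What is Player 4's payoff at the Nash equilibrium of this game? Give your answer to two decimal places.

47.54 hours

Player j's private return per contributed unit is 4.7 × (j's share). Contributing is weakly dominant for j when that share is at least 1/4.7 = 0.2128, and contributing 0 is dominant otherwise.
The only share above 0.2128 is Player 6's 8/32, contributing 33; the remaining 9 contribute 0. Total contributed: 33.
Player 4 keeps 33 and receives 4.7 × 33 × 3/32 = 14.54 from the shared-resources pool, for a payoff of 47.54.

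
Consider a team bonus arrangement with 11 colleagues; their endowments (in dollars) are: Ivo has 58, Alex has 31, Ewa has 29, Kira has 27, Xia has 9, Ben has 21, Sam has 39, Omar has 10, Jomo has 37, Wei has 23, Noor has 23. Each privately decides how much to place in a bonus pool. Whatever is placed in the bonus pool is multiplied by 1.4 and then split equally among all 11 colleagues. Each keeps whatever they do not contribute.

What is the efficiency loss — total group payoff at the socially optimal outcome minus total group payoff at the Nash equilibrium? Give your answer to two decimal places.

122.80 dollars

The private return per contributed unit is 1.4/11 = 0.1273 < 1 for every player regardless of endowment, so the Nash equilibrium is zero contribution and the group total is Σ E_j = 58 + 31 + 29 + 27 + 9 + 21 + 39 + 10 + 37 + 23 + 23 = 307.
Each contributed unit returns 1.400 to the group, so the social optimum is full contribution by everyone: group total = 1.400 × 307 = 429.80.
Efficiency loss = (1.400 − 1) × 307 = 122.80.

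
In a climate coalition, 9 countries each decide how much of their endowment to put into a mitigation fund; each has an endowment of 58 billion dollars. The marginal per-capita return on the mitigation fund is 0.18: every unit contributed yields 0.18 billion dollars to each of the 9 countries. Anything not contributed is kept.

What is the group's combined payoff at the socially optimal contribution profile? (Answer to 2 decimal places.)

Each contributed unit returns 1.620 to the group as a whole (0.18 to each of 9 players), which exceeds 1, so the social optimum is full contribution: group total = 1.620 × 522 = 845.64.

845.64 billion dollars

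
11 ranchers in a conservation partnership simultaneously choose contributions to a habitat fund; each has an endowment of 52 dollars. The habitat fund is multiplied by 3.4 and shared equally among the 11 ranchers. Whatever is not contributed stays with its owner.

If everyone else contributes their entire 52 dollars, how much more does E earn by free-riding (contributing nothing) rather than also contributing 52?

Switching from a contribution of 52 to 0 lets E keep an extra 52 dollars, but lowers the habitat fund by 52, which costs E their own share of that drop: 3.4/11 × 52 = 16.07.
Net gain = 52 − 16.07 = 35.93. The private return per contributed unit (0.3091) is below 1, so free-riding is indeed the best response regardless of what the others do.

35.93 dollars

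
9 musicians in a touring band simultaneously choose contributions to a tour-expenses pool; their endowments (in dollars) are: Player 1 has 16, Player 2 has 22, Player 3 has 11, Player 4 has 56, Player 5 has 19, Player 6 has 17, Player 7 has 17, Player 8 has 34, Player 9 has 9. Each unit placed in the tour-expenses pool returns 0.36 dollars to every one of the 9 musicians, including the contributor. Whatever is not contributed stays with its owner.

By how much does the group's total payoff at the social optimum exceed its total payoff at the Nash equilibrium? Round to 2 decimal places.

The private return per contributed unit is 0.36 < 1 for everyone, so the Nash equilibrium is zero contribution and the group total is Σ E_j = 16 + 22 + 11 + 56 + 19 + 17 + 17 + 34 + 9 = 201.
Each contributed unit returns 3.240 to the group, so the social optimum is full contribution by everyone: group total = 3.240 × 201 = 651.24.
Efficiency loss = (3.240 − 1) × 201 = 450.24.

450.24 dollars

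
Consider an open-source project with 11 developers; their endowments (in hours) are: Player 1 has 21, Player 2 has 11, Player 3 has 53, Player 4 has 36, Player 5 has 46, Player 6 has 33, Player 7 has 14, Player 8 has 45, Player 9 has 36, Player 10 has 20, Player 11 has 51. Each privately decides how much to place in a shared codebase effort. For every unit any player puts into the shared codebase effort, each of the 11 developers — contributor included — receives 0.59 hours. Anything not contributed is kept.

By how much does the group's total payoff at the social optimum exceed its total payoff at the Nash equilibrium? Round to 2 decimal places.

The private return per contributed unit is 0.59 < 1 for everyone, so the Nash equilibrium is zero contribution and the group total is Σ E_j = 21 + 11 + 53 + 36 + 46 + 33 + 14 + 45 + 36 + 20 + 51 = 366.
Each contributed unit returns 6.490 to the group, so the social optimum is full contribution by everyone: group total = 6.490 × 366 = 2375.34.
Efficiency loss = (6.490 − 1) × 366 = 2009.34.

2009.34 hours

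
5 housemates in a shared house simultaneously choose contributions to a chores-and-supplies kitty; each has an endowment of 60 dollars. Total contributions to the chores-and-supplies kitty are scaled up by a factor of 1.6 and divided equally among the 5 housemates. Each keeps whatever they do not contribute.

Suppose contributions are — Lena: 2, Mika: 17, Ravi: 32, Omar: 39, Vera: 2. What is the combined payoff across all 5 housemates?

Total contributed: 2 + 17 + 32 + 39 + 2 = 92; total kept: 5 × 60 − 92 = 208.
The chores-and-supplies kitty pays out 1.6 × 92 = 147.20 in aggregate.
Group total = 208 + 147.20 = 355.20.

355.20 dollars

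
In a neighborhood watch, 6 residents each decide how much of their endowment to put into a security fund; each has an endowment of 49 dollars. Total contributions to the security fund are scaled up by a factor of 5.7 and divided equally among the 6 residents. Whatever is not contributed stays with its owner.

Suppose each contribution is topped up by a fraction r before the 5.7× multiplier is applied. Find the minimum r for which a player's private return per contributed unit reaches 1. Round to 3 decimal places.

0.053

With matching at rate r, one contributed unit becomes (1 + r) in the security fund and returns 5.7 × (1 + r) / 6 to the contributor.
Setting this equal to 1: 1 + r = 6/5.7 = 1.0526.
So the minimum matching rate is r = 1.0526 − 1 = 0.053.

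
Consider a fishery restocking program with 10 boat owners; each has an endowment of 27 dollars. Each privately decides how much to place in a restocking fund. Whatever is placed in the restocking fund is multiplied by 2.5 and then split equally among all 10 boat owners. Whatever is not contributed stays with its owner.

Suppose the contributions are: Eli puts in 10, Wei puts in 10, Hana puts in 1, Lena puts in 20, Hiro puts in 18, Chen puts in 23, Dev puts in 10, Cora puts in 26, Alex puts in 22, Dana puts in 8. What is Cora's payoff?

Total contributed: 10 + 10 + 1 + 20 + 18 + 23 + 10 + 26 + 22 + 8 = 148.
Each receives 2.5 × 148 / 10 = 37.00 from the restocking fund.
Cora keeps 27 − 26 = 1, so Cora's payoff is 1 + 37.00 = 38.00.

38.00 dollars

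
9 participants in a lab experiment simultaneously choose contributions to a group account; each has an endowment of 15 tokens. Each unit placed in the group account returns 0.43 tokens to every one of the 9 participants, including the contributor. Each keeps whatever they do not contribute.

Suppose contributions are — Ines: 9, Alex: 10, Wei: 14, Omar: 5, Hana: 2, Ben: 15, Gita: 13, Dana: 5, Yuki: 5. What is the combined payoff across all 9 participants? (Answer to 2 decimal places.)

358.86 tokens

Total contributed: 9 + 10 + 14 + 5 + 2 + 15 + 13 + 5 + 5 = 78; total kept: 9 × 15 − 78 = 57.
The group account pays out 0.43 × 9 × 78 = 301.86 in aggregate.
Group total = 57 + 301.86 = 358.86.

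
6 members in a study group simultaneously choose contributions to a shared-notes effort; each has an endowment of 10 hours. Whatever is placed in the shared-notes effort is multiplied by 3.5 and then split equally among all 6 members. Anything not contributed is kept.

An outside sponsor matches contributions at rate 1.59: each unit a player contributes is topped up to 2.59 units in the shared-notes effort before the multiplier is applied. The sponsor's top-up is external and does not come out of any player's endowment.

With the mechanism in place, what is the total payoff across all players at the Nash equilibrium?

The effective private return per unit is now 3.5 × 2.59 / 6 = 1.5108 > 1, so every player's dominant strategy flips to full contribution.
At the Nash equilibrium everyone contributes 10. Group total payoff = 3.5 × 2.59 × 60 = 543.90.

543.90 hours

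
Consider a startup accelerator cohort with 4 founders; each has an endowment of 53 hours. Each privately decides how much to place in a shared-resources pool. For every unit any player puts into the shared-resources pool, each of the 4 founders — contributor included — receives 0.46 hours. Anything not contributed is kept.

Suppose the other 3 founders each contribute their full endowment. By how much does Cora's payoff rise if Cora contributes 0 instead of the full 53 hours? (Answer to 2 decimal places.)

28.62 hours

Switching from a contribution of 53 to 0 lets Cora keep an extra 53 hours, but lowers the shared-resources pool by 53, which costs Cora their own share of that drop: 0.46 × 53 = 24.38.
Net gain = 53 − 24.38 = 28.62. The private return per contributed unit (0.46) is below 1, so free-riding is indeed the best response regardless of what the others do.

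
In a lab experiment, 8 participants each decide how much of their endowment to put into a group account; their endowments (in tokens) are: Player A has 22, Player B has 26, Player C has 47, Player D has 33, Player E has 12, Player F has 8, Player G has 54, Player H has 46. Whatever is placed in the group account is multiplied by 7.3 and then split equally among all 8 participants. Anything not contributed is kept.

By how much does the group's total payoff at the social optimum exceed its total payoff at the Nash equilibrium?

1562.40 tokens

The private return per contributed unit is 7.3/8 = 0.9125 < 1 for every player regardless of endowment, so the Nash equilibrium is zero contribution and the group total is Σ E_j = 22 + 26 + 47 + 33 + 12 + 8 + 54 + 46 = 248.
Each contributed unit returns 7.300 to the group, so the social optimum is full contribution by everyone: group total = 7.300 × 248 = 1810.40.
Efficiency loss = (7.300 − 1) × 248 = 1562.40.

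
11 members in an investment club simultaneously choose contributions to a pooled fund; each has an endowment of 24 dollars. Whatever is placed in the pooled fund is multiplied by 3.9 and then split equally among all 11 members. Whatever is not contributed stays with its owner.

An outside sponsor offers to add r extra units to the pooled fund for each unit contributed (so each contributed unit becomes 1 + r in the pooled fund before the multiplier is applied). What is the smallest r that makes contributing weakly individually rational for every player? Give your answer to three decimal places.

1.821

With matching at rate r, one contributed unit becomes (1 + r) in the pooled fund and returns 3.9 × (1 + r) / 11 to the contributor.
Setting this equal to 1: 1 + r = 11/3.9 = 2.8205.
So the minimum matching rate is r = 2.8205 − 1 = 1.821.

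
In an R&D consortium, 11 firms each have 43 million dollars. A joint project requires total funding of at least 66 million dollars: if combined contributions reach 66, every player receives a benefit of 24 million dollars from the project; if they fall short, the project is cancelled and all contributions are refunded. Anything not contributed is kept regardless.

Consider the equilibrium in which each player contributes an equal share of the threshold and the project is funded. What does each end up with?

Equal share of the threshold: 66/11 = 6.
At this profile no one gains by cutting their contribution: any cut drops the total below 66, the project is cancelled, contributions are refunded, and the deviator ends with 43, which is less than 43 − 6 + 24 = 61. Contributing more than 6 just wastes the excess. So contributing exactly 6 is a best response.
Each player's payoff: 43 − 6 + 24 = 61.

61 million dollars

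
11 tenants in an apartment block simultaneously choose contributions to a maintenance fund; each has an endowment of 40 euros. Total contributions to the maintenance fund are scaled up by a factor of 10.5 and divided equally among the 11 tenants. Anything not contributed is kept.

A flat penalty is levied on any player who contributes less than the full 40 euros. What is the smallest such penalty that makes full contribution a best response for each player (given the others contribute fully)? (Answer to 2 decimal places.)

1.82 euros

Given the others contribute fully, the best deviation is to contribute 0 (any partial contribution still incurs the fine and gives up units whose private return 0.9545 is below 1).
Deviating from 40 to 0 saves 40 euros but forfeits the deviator's share of the drop in the maintenance fund: 10.5/11 × 40 = 38.18.
So the deviation gain is 40 − 38.18 = 1.82, and the fine must be at least 1.82 euros to wipe it out.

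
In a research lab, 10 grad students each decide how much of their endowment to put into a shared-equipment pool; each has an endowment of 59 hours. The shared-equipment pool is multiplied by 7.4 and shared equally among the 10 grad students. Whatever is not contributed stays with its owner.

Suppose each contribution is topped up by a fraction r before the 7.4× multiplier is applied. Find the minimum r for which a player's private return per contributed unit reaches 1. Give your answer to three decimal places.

With matching at rate r, one contributed unit becomes (1 + r) in the shared-equipment pool and returns 7.4 × (1 + r) / 10 to the contributor.
Setting this equal to 1: 1 + r = 10/7.4 = 1.3514.
So the minimum matching rate is r = 1.3514 − 1 = 0.351.

0.351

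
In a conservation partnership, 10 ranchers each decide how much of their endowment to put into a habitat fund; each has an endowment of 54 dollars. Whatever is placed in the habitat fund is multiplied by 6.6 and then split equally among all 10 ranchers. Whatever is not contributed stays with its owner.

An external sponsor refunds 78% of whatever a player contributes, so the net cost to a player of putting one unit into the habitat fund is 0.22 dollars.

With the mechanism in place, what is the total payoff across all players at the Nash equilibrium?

The effective private return per unit is now (6.6/10) / 0.22 = 3.0000 > 1, so every player's dominant strategy flips to full contribution.
At the Nash equilibrium everyone contributes 54. Group total payoff = 10 × (54 × 0.78 + 6.6 × 54) = 3985.20.

3985.20 dollars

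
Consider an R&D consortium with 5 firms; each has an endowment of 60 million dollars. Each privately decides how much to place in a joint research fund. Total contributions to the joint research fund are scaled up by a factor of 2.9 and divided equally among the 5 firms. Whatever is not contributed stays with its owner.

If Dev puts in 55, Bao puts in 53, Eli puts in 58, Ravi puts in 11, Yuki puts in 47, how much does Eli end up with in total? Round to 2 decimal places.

131.92 million dollars

Total contributed: 55 + 53 + 58 + 11 + 47 = 224.
Each receives 2.9 × 224 / 5 = 129.92 from the joint research fund.
Eli keeps 60 − 58 = 2, so Eli's payoff is 2 + 129.92 = 131.92.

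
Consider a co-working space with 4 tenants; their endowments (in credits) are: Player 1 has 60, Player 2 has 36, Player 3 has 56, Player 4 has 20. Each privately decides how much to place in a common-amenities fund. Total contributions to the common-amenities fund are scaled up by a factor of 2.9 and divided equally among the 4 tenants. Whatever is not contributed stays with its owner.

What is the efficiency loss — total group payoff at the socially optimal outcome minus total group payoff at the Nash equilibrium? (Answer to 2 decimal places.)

326.80 credits

The private return per contributed unit is 2.9/4 = 0.7250 < 1 for every player regardless of endowment, so the Nash equilibrium is zero contribution and the group total is Σ E_j = 60 + 36 + 56 + 20 = 172.
Each contributed unit returns 2.900 to the group, so the social optimum is full contribution by everyone: group total = 2.900 × 172 = 498.80.
Efficiency loss = (2.900 − 1) × 172 = 326.80.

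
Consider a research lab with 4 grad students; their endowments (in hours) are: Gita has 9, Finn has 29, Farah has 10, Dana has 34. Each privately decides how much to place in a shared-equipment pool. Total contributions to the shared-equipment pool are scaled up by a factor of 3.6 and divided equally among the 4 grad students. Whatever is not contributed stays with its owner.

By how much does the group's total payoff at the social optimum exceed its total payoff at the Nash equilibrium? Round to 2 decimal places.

The private return per contributed unit is 3.6/4 = 0.9000 < 1 for every player regardless of endowment, so the Nash equilibrium is zero contribution and the group total is Σ E_j = 9 + 29 + 10 + 34 = 82.
Each contributed unit returns 3.600 to the group, so the social optimum is full contribution by everyone: group total = 3.600 × 82 = 295.20.
Efficiency loss = (3.600 − 1) × 82 = 213.20.

213.20 hours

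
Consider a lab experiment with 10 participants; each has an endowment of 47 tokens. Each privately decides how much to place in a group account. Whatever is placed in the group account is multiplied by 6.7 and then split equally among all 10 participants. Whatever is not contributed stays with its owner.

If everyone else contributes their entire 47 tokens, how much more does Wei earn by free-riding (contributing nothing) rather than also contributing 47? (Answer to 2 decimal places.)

Switching from a contribution of 47 to 0 lets Wei keep an extra 47 tokens, but lowers the group account by 47, which costs Wei their own share of that drop: 6.7/10 × 47 = 31.49.
Net gain = 47 − 31.49 = 15.51. The private return per contributed unit (0.6700) is below 1, so free-riding is indeed the best response regardless of what the others do.

15.51 tokens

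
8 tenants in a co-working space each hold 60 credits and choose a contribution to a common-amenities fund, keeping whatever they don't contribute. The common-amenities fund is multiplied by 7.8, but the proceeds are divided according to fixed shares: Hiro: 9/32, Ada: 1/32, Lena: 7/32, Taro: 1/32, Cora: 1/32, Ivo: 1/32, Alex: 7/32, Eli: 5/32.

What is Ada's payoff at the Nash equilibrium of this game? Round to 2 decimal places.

118.50 credits

For player j, contributing a unit is worthwhile iff 7.8 × (j's share) ≥ 1, i.e. iff j's share is at least 0.1282.
Hiro, Lena, Alex and Eli are above the threshold, contributing 60 each; the remaining 4 contribute 0. Total contributed: 240.
Ada keeps 60 and receives 7.8 × 240 × 1/32 = 58.50 from the common-amenities fund, for a payoff of 118.50.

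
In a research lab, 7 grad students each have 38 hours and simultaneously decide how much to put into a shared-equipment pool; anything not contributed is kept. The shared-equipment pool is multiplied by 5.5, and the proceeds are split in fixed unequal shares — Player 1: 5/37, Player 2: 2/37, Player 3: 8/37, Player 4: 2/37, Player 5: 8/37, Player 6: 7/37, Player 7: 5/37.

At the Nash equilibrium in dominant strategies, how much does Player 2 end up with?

For player j, contributing a unit is worthwhile iff 5.5 × (j's share) ≥ 1, i.e. iff j's share is at least 0.1818.
The shares above 0.1818 belong to Player 3, Player 5 and Player 6, contributing 38 each; the remaining 4 contribute 0. Total contributed: 114.
Player 2 keeps 38 and receives 5.5 × 114 × 2/37 = 33.89 from the shared-equipment pool, for a payoff of 71.89.

71.89 hours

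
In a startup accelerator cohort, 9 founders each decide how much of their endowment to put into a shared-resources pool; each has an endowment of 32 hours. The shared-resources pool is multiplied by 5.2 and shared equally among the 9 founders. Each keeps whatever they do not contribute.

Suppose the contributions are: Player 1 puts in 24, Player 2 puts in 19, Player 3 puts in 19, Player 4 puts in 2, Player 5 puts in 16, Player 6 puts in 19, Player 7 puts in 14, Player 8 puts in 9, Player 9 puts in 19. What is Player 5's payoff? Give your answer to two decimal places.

97.47 hours

Total contributed: 24 + 19 + 19 + 2 + 16 + 19 + 14 + 9 + 19 = 141.
Each receives 5.2 × 141 / 9 = 81.47 from the shared-resources pool.
Player 5 keeps 32 − 16 = 16, so Player 5's payoff is 16 + 81.47 = 97.47.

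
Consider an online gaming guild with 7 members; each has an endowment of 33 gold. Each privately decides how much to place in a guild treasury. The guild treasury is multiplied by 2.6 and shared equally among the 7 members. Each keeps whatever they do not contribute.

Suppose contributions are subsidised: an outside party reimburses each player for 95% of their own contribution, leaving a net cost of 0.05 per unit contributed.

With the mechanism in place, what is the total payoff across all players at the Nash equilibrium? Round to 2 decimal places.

Under the mechanism each unit contributed yields (2.6/7) / 0.05 = 7.4286 back to its contributor per unit of net cost, which exceeds 1, making full contribution the dominant choice for everyone.
At the Nash equilibrium everyone contributes 33. Group total payoff = 7 × (33 × 0.95 + 2.6 × 33) = 820.05.

820.05 gold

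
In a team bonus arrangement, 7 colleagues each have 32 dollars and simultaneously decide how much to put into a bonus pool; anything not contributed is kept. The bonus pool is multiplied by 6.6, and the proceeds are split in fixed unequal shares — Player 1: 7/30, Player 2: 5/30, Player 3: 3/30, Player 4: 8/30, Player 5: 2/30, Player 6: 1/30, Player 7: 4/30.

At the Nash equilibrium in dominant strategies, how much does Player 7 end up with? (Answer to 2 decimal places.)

116.48 dollars

Player j's private return per contributed unit is 6.6 × (j's share). Contributing is weakly dominant for j when that share is at least 1/6.6 = 0.1515, and contributing 0 is dominant otherwise.
The shares above 0.1515 belong to Player 1, Player 2 and Player 4, contributing 32 each; the remaining 4 contribute 0. Total contributed: 96.
Player 7 keeps 32 and receives 6.6 × 96 × 4/30 = 84.48 from the bonus pool, for a payoff of 116.48.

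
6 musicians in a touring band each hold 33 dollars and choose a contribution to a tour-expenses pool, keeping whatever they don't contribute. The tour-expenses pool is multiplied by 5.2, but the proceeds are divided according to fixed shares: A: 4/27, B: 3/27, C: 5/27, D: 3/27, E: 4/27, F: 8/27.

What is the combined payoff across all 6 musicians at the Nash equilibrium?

336.60 dollars

Each unit j contributes comes back to j as 5.2 × (j's share), so j prefers to contribute only if that share exceeds 1/5.2 = 0.1923; otherwise keeping the unit dominates.
Only F (8/27) clears that bar, contributing 33; the remaining 5 contribute 0. Total contributed: 33.
The tour-expenses pool pays out 5.2 × 33 = 171.60 in total (split across the unequal shares, but the aggregate is all that matters for the group sum).
The 5 free-riders keep 33 each, adding 165. Group total = 165 + 171.60 = 336.60.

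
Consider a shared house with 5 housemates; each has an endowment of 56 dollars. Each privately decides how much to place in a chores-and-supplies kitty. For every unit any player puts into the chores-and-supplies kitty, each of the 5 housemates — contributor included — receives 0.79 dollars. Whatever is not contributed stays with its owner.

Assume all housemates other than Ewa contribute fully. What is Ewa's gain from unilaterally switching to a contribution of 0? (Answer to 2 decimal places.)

Switching from a contribution of 56 to 0 lets Ewa keep an extra 56 dollars, but lowers the chores-and-supplies kitty by 56, which costs Ewa their own share of that drop: 0.79 × 56 = 44.24.
Net gain = 56 − 44.24 = 11.76. The private return per contributed unit (0.79) is below 1, so free-riding is indeed the best response regardless of what the others do.

11.76 dollars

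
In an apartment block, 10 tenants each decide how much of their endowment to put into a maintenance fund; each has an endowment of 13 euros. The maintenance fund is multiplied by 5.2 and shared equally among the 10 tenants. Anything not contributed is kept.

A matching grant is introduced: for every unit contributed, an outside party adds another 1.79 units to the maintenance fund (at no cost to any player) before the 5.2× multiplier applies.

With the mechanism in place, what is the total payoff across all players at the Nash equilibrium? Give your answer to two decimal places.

The effective private return per unit is now 5.2 × 2.79 / 10 = 1.4508 > 1, so every player's dominant strategy flips to full contribution.
At the Nash equilibrium everyone contributes 13. Group total payoff = 5.2 × 2.79 × 130 = 1886.04.

1886.04 euros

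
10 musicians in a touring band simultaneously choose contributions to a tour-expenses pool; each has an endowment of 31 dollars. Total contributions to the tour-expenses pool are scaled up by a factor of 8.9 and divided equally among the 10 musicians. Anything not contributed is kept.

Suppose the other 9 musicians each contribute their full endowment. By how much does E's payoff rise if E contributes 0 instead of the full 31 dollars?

3.41 dollars

Switching from a contribution of 31 to 0 lets E keep an extra 31 dollars, but lowers the tour-expenses pool by 31, which costs E their own share of that drop: 8.9/10 × 31 = 27.59.
Net gain = 31 − 27.59 = 3.41. The private return per contributed unit (0.8900) is below 1, so free-riding is indeed the best response regardless of what the others do.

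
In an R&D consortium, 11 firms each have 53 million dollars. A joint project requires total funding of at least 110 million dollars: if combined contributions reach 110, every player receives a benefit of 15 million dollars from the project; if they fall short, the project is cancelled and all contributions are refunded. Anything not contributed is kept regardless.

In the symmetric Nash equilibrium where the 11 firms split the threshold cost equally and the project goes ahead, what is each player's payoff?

58 million dollars

Equal share of the threshold: 110/11 = 10.
At this profile no one gains by cutting their contribution: any cut drops the total below 110, the project is cancelled, contributions are refunded, and the deviator ends with 53, which is less than 53 − 10 + 15 = 58. Contributing more than 10 just wastes the excess. So contributing exactly 10 is a best response.
Each player's payoff: 53 − 10 + 15 = 58.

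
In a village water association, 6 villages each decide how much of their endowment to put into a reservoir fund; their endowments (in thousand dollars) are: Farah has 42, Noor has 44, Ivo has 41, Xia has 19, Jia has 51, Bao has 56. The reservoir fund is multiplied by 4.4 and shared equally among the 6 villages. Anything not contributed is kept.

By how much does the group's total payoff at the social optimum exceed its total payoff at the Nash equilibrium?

860.20 thousand dollars

The private return per contributed unit is 4.4/6 = 0.7333 < 1 for every player regardless of endowment, so the Nash equilibrium is zero contribution and the group total is Σ E_j = 42 + 44 + 41 + 19 + 51 + 56 = 253.
Each contributed unit returns 4.400 to the group, so the social optimum is full contribution by everyone: group total = 4.400 × 253 = 1113.20.
Efficiency loss = (4.400 − 1) × 253 = 860.20.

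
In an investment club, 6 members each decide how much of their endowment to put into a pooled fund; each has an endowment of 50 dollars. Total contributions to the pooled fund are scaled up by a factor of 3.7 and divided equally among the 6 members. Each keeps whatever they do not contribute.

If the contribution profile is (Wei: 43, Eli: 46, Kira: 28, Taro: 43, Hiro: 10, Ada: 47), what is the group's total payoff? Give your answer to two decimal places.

885.90 dollars

Total contributed: 43 + 46 + 28 + 43 + 10 + 47 = 217; total kept: 6 × 50 − 217 = 83.
The pooled fund pays out 3.7 × 217 = 802.90 in aggregate.
Group total = 83 + 802.90 = 885.90.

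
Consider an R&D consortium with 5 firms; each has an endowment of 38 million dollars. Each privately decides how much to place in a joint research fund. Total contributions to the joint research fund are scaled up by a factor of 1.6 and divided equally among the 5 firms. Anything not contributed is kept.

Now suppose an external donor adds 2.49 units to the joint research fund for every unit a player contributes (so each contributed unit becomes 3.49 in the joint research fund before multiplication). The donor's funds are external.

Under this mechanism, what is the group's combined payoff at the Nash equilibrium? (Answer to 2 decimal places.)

The effective private return per unit is now 1.6 × 3.49 / 5 = 1.1168 > 1, so every player's dominant strategy flips to full contribution.
So the Nash equilibrium is full contribution by all 5; the group earns 1.6 × 3.49 × 190 = 1060.96.

1060.96 million dollars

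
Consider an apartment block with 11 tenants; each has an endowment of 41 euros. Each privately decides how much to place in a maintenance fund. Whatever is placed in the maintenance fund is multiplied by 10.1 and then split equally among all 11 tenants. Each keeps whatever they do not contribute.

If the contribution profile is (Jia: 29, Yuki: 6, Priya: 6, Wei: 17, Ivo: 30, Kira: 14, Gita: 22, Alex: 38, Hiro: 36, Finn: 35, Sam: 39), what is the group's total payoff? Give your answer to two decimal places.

2926.20 euros

Total contributed: 29 + 6 + 6 + 17 + 30 + 14 + 22 + 38 + 36 + 35 + 39 = 272; total kept: 11 × 41 − 272 = 179.
The maintenance fund pays out 10.1 × 272 = 2747.20 in aggregate.
Group total = 179 + 2747.20 = 2926.20.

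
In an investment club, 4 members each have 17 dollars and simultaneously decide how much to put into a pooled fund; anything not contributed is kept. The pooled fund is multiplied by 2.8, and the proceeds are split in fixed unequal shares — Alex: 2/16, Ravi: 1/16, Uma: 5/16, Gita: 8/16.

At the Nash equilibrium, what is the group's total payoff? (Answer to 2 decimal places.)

Player j's private return per contributed unit is 2.8 × (j's share). Contributing is weakly dominant for j when that share is at least 1/2.8 = 0.3571, and contributing 0 is dominant otherwise.
Only Gita (8/16) clears that bar, contributing 17; the remaining 3 contribute 0. Total contributed: 17.
The pooled fund pays out 2.8 × 17 = 47.60 in total (split across the unequal shares, but the aggregate is all that matters for the group sum).
The 3 free-riders keep 17 each, adding 51. Group total = 51 + 47.60 = 98.60.

98.60 dollars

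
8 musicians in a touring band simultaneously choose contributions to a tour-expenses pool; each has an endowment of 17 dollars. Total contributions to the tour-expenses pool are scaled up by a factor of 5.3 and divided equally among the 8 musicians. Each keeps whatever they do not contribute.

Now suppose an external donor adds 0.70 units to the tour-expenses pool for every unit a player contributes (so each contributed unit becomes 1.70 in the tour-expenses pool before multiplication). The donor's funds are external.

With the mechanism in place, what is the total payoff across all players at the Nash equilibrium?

Under the mechanism each unit contributed yields 5.3 × 1.70 / 8 = 1.1263 back to its contributor per unit of net cost, which exceeds 1, making full contribution the dominant choice for everyone.
At the Nash equilibrium everyone contributes 17. Group total payoff = 5.3 × 1.70 × 136 = 1225.36.

1225.36 dollars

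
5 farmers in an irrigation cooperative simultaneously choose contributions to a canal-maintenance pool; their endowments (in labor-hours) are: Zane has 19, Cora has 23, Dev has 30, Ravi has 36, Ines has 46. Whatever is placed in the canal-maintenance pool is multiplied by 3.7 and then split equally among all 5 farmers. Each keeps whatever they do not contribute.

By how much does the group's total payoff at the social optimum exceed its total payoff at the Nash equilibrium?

The private return per contributed unit is 3.7/5 = 0.7400 < 1 for every player regardless of endowment, so the Nash equilibrium is zero contribution and the group total is Σ E_j = 19 + 23 + 30 + 36 + 46 = 154.
Each contributed unit returns 3.700 to the group, so the social optimum is full contribution by everyone: group total = 3.700 × 154 = 569.80.
Efficiency loss = (3.700 − 1) × 154 = 415.80.

415.80 labor-hours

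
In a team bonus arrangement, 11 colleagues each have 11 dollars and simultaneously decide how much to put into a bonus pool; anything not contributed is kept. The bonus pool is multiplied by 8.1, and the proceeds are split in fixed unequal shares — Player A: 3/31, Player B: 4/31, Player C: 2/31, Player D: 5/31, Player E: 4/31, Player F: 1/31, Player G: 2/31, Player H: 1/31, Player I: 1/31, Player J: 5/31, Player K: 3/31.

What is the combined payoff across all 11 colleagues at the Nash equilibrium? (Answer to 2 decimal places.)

A player with share s gets back 8.1·s per unit contributed, so full contribution is dominant for anyone with s > 1/8.1 = 0.1235 and zero contribution is dominant for anyone below.
Player B, Player D, Player E and Player J clear that bar, contributing 11 each; the remaining 7 contribute 0. Total contributed: 44.
The bonus pool pays out 8.1 × 44 = 356.40 in total (split across the unequal shares, but the aggregate is all that matters for the group sum).
The 7 free-riders keep 11 each, adding 77. Group total = 77 + 356.40 = 433.40.

433.40 dollars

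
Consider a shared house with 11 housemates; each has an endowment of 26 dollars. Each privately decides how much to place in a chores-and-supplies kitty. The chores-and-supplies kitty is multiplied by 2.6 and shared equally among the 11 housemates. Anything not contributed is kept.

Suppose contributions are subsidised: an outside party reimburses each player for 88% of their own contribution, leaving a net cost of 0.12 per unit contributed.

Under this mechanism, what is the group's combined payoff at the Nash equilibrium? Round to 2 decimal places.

The effective private return per unit is now (2.6/11) / 0.12 = 1.9697 > 1, so every player's dominant strategy flips to full contribution.
So the Nash equilibrium is full contribution by all 11; the group earns 11 × (26 × 0.88 + 2.6 × 26) = 995.28.

995.28 dollars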